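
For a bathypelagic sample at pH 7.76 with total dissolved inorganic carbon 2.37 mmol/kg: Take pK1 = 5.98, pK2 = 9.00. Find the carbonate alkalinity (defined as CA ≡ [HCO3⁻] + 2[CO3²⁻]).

CA = 2.46 mmol/kg

CA = [HCO3⁻] + 2[CO3²⁻] = (α₁ + 2α₂)·DIC
At pH 7.76: [H⁺]/K1 = 10^-1.78 = 0.016596, K2/[H⁺] = 10^-1.24 = 0.057544
α₁ = 1/(1 + 0.016596 + 0.057544) = 1/1.0741 = 0.9310; α₂ = α₁·K2/[H⁺] = 0.05357
α₁ + 2α₂ = 1.0381
CA = 1.0381 × 2.37 = 2.46 mmol/kg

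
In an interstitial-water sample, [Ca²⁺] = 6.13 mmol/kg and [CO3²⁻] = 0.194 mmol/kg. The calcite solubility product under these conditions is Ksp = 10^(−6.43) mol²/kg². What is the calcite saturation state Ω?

Ksp = 10^(−6.43) = 3.715×10^-7
Ω = [Ca²⁺][CO3²⁻]/Ksp = (6.13×10^-3)(0.194×10^-3) / 3.715×10^-7 = 3.20

Ω = 3.20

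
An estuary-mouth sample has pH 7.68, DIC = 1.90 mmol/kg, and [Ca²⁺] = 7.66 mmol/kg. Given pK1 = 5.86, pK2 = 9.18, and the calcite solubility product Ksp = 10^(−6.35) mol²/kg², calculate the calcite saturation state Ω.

α₂ = 1 / (1 + [H⁺]/K2 + [H⁺]²/(K1K2)) = 1 / (1 + 10^+1.50 + 10^-0.32)
   = 1 / (1 + 31.623 + 0.47863) = 1/33.101 = 0.03021
[CO3²⁻] = α₂ × DIC = 0.03021 × 1.90 = 0.05740 mmol/kg
Ksp = 10^(−6.35) = 4.467×10^-7
Ω = [Ca²⁺][CO3²⁻]/Ksp = (7.66×10^-3)(5.740×10^-5) / 4.467×10^-7 = 0.984

Ω = 0.984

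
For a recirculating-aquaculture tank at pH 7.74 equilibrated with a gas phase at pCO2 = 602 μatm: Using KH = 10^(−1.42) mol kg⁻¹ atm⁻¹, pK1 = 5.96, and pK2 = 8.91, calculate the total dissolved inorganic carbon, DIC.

[CO2*] = KH · pCO2 = 10^(−1.42) × 602×10^-6 = 2.289×10^-5 mol/kg
α₀ = 1/(1 + K1/[H⁺] + K1K2/[H⁺]²) = 1/(1 + 10^+1.78 + 10^+0.61) = 0.01531
DIC = [CO2*]/α₀ = 2.289×10^-5 / 0.01531 = 1.50 mmol/kg

DIC = 1.50 mmol/kg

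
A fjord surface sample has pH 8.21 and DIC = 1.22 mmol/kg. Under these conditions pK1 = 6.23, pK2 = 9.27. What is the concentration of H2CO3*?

α₀ = 1 / (1 + K1/[H⁺] + K1K2/[H⁺]²) = 1 / (1 + 10^+1.98 + 10^+0.92)
   = 1 / (1 + 95.499 + 8.3176) = 1/104.82 = 0.009540
[CO2*] = α₀ × DIC = 0.009540 × 1.22 = 0.0116 mmol/kg = 11.6 μmol/kg

[CO2*] = 11.6 μmol/kg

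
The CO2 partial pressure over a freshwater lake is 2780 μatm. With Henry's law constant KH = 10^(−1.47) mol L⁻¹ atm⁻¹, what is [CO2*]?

KH = 10^(−1.47) = 3.388×10^-2 mol L⁻¹ atm⁻¹
[CO2*] = KH · pCO2 = 3.388×10^-2 × 2780×10^-6 atm = 9.42×10^-5 mol/L

[CO2*] = 94.2 μmol/L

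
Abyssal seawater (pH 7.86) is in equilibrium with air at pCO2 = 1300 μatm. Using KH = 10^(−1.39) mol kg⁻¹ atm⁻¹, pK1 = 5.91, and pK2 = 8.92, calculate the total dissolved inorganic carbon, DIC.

DIC = 5.18 mmol/kg

[CO2*] = KH · pCO2 = 10^(−1.39) × 1300×10^-6 = 5.296×10^-5 mol/kg
α₀ = 1/(1 + K1/[H⁺] + K1K2/[H⁺]²) = 1/(1 + 10^+1.95 + 10^+0.89) = 0.01022
DIC = [CO2*]/α₀ = 5.296×10^-5 / 0.01022 = 5.18 mmol/kg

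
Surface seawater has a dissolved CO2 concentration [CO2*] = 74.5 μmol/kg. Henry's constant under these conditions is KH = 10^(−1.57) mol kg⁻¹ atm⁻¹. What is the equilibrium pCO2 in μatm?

pCO2 = 2770 μatm

KH = 10^(−1.57) = 2.692×10^-2 mol kg⁻¹ atm⁻¹
pCO2 = [CO2*]/KH = 74.5×10^-6 / 2.692×10^-2 = 2.77×10^-3 atm = 2770 μatm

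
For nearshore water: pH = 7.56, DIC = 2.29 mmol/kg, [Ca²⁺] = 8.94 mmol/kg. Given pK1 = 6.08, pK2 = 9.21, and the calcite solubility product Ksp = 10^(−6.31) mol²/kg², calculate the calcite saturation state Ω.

α₂ = 1 / (1 + [H⁺]/K2 + [H⁺]²/(K1K2)) = 1 / (1 + 10^+1.65 + 10^+0.17)
   = 1 / (1 + 44.668 + 1.4791) = 1/47.147 = 0.02121
[CO3²⁻] = α₂ × DIC = 0.02121 × 2.29 = 0.04857 mmol/kg
Ksp = 10^(−6.31) = 4.898×10^-7
Ω = [Ca²⁺][CO3²⁻]/Ksp = (8.94×10^-3)(4.857×10^-5) / 4.898×10^-7 = 0.887

Ω = 0.887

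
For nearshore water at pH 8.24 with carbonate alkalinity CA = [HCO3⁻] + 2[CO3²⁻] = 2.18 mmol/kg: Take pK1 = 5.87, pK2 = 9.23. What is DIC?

CA = [HCO3⁻] + 2[CO3²⁻] = (α₁ + 2α₂)·DIC
At pH 8.24: [H⁺]/K1 = 10^-2.37 = 0.0042658, K2/[H⁺] = 10^-0.99 = 0.10233
α₁ = 1/(1 + 0.0042658 + 0.10233) = 1/1.1066 = 0.9037; α₂ = α₁·K2/[H⁺] = 0.09247
α₁ + 2α₂ = 1.0886
DIC = CA / (α₁ + 2α₂) = 2.18 / 1.0886 = 2.00 mmol/kg

DIC = 2.00 mmol/kg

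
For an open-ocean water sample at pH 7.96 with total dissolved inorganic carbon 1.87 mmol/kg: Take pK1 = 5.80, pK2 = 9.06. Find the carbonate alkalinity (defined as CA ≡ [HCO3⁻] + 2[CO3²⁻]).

CA = 1.99 mmol/kg

CA = [HCO3⁻] + 2[CO3²⁻] = (α₁ + 2α₂)·DIC
At pH 7.96: [H⁺]/K1 = 10^-2.16 = 0.0069183, K2/[H⁺] = 10^-1.10 = 0.079433
α₁ = 1/(1 + 0.0069183 + 0.079433) = 1/1.0864 = 0.9205; α₂ = α₁·K2/[H⁺] = 0.07312
α₁ + 2α₂ = 1.0668
CA = 1.0668 × 1.87 = 1.99 mmol/kg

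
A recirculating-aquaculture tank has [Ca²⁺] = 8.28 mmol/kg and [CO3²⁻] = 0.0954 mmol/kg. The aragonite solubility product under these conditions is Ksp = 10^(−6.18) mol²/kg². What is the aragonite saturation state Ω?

Ksp = 10^(−6.18) = 6.607×10^-7
Ω = [Ca²⁺][CO3²⁻]/Ksp = (8.28×10^-3)(0.0954×10^-3) / 6.607×10^-7 = 1.20

Ω = 1.20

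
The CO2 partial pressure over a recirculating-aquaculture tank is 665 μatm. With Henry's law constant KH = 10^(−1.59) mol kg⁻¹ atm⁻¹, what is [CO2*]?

[CO2*] = 17.1 μmol/kg

KH = 10^(−1.59) = 2.570×10^-2 mol kg⁻¹ atm⁻¹
[CO2*] = KH · pCO2 = 2.570×10^-2 × 665×10^-6 atm = 1.71×10^-5 mol/kg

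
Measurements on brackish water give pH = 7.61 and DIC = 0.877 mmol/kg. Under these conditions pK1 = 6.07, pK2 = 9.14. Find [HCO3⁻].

α₁ = 1 / (1 + [H⁺]/K1 + K2/[H⁺]) = 1 / (1 + 10^-1.54 + 10^-1.53)
   = 1 / (1 + 0.028840 + 0.029512) = 1/1.0584 = 0.9449
[HCO3⁻] = α₁ × DIC = 0.9449 × 0.877 = 0.829 mmol/kg

[HCO3⁻] = 0.829 mmol/kg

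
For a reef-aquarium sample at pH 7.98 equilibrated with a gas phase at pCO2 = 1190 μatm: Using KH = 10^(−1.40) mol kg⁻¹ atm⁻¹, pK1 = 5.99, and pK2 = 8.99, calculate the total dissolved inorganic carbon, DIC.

[CO2*] = KH · pCO2 = 10^(−1.40) × 1190×10^-6 = 4.737×10^-5 mol/kg
α₀ = 1/(1 + K1/[H⁺] + K1K2/[H⁺]²) = 1/(1 + 10^+1.99 + 10^+0.98) = 0.009236
DIC = [CO2*]/α₀ = 4.737×10^-5 / 0.009236 = 5.13 mmol/kg

DIC = 5.13 mmol/kg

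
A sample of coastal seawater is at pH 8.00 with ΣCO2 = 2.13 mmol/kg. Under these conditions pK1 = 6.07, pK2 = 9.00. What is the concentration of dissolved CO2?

α₀ = 1 / (1 + K1/[H⁺] + K1K2/[H⁺]²) = 1 / (1 + 10^+1.93 + 10^+0.93)
   = 1 / (1 + 85.114 + 8.5114) = 1/94.625 = 0.01057
[CO2*] = α₀ × DIC = 0.01057 × 2.13 = 0.0225 mmol/kg

[CO2*] = 0.0225 mmol/kg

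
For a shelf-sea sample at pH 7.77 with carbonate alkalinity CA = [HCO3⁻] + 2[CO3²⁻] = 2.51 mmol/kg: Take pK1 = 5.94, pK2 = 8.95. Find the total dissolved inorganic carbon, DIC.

DIC = 2.40 mmol/kg

CA = [HCO3⁻] + 2[CO3²⁻] = (α₁ + 2α₂)·DIC
At pH 7.77: [H⁺]/K1 = 10^-1.83 = 0.014791, K2/[H⁺] = 10^-1.18 = 0.066069
α₁ = 1/(1 + 0.014791 + 0.066069) = 1/1.0809 = 0.9252; α₂ = α₁·K2/[H⁺] = 0.06113
α₁ + 2α₂ = 1.0474
DIC = CA / (α₁ + 2α₂) = 2.51 / 1.0474 = 2.40 mmol/kg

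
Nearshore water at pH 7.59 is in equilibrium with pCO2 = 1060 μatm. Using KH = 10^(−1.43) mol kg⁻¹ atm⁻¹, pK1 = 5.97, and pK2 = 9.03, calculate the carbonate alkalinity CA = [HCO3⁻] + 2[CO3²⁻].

[CO2*] = KH · pCO2 = 10^(−1.43) × 1060×10^-6 = 3.938×10^-5 mol/kg
α₀ = 1/(1 + K1/[H⁺] + K1K2/[H⁺]²) = 1/(1 + 10^+1.62 + 10^+0.18) = 0.02262
DIC = [CO2*]/α₀ = 3.938×10^-5 / 0.02262 = 1.741 mmol/kg
CA = (α₁ + 2α₂)·DIC = (0.9431 + 2×0.03424) × 1.741 = 1.76 mmol/kg

CA = 1.76 mmol/kg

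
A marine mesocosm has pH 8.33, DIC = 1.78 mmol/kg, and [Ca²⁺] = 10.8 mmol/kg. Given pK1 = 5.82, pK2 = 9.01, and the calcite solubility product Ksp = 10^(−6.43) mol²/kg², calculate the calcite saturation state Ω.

α₂ = 1 / (1 + [H⁺]/K2 + [H⁺]²/(K1K2)) = 1 / (1 + 10^+0.68 + 10^-1.83)
   = 1 / (1 + 4.7863 + 0.014791) = 1/5.8011 = 0.1724
[CO3²⁻] = α₂ × DIC = 0.1724 × 1.78 = 0.3068 mmol/kg
Ksp = 10^(−6.43) = 3.715×10^-7
Ω = [Ca²⁺][CO3²⁻]/Ksp = (10.8×10^-3)(3.068×10^-4) / 3.715×10^-7 = 8.92

Ω = 8.92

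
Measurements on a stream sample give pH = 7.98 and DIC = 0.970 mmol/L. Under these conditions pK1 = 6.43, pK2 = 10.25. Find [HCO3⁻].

α₁ = 1 / (1 + [H⁺]/K1 + K2/[H⁺]) = 1 / (1 + 10^-1.55 + 10^-2.27)
   = 1 / (1 + 0.028184 + 0.0053703) = 1/1.0336 = 0.9675
[HCO3⁻] = α₁ × DIC = 0.9675 × 0.970 = 0.939 mmol/L

[HCO3⁻] = 0.939 mmol/L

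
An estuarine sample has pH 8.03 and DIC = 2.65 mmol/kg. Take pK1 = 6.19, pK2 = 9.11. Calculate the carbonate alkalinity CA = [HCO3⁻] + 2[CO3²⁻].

CA = [HCO3⁻] + 2[CO3²⁻] = (α₁ + 2α₂)·DIC
At pH 8.03: [H⁺]/K1 = 10^-1.84 = 0.014454, K2/[H⁺] = 10^-1.08 = 0.083176
α₁ = 1/(1 + 0.014454 + 0.083176) = 1/1.0976 = 0.9111; α₂ = α₁·K2/[H⁺] = 0.07578
α₁ + 2α₂ = 1.0626
CA = 1.0626 × 2.65 = 2.82 mmol/kg

CA = 2.82 mmol/kg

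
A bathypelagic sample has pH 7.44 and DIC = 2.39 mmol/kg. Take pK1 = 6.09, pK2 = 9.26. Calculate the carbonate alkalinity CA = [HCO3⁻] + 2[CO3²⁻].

CA = [HCO3⁻] + 2[CO3²⁻] = (α₁ + 2α₂)·DIC
At pH 7.44: [H⁺]/K1 = 10^-1.35 = 0.044668, K2/[H⁺] = 10^-1.82 = 0.015136
α₁ = 1/(1 + 0.044668 + 0.015136) = 1/1.0598 = 0.9436; α₂ = α₁·K2/[H⁺] = 0.01428
α₁ + 2α₂ = 0.9721
CA = 0.9721 × 2.39 = 2.32 mmol/kg

CA = 2.32 mmol/kg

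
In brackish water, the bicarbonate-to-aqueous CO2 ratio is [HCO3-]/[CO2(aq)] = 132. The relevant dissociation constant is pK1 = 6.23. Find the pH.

From K1 = [H⁺][HCO3-]/[CO2(aq)]:  pH = pK1 + log₁₀([HCO3-]/[CO2(aq)])
log₁₀(132) = +2.121
pH = 6.23 + (+2.121) = 8.35

pH = 8.35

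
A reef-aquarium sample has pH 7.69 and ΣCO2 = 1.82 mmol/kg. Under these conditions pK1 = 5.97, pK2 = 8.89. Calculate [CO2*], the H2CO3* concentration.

α₀ = 1 / (1 + K1/[H⁺] + K1K2/[H⁺]²) = 1 / (1 + 10^+1.72 + 10^+0.52)
   = 1 / (1 + 52.481 + 3.3113) = 1/56.792 = 0.01761
[CO2*] = α₀ × DIC = 0.01761 × 1.82 = 0.0320 mmol/kg

[CO2*] = 0.0320 mmol/kg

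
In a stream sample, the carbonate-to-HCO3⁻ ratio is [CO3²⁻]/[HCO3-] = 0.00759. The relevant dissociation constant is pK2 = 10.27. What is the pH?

From K2 = [H⁺][CO3²⁻]/[HCO3-]:  pH = pK2 + log₁₀([CO3²⁻]/[HCO3-])
log₁₀(0.00759) = -2.120
pH = 10.27 + (-2.120) = 8.15

pH = 8.15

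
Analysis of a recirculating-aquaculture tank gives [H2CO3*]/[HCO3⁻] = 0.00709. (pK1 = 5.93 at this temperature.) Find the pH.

pH = 8.08

From K1 = [H⁺][HCO3⁻]/[H2CO3*]:  pH = pK1 − log₁₀([H2CO3*]/[HCO3⁻])
log₁₀(0.00709) = -2.149
pH = 5.93 − (-2.149) = 8.08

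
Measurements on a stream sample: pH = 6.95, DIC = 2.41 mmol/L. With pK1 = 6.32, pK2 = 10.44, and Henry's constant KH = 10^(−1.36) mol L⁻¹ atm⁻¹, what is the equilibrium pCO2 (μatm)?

α₀ = 1 / (1 + K1/[H⁺] + K1K2/[H⁺]²) = 1 / (1 + 10^+0.63 + 10^-2.86)
   = 1 / (1 + 4.2658 + 0.0013804) = 1/5.2672 = 0.1899
[CO2*] = α₀ × DIC = 0.1899 × 2.41 = 0.4576 mmol/L
pCO2 = [CO2*]/KH = 4.576×10^-4 / 4.365×10^-2 = 1.05×10^4 μatm

pCO2 = 1.05×10^4 μatm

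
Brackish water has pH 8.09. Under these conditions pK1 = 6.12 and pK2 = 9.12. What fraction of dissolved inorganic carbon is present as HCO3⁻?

α₁ = 1 / (1 + [H⁺]/K1 + K2/[H⁺]) = 1 / (1 + 10^-1.97 + 10^-1.03)
   = 1 / (1 + 0.010715 + 0.093325) = 1/1.1040 = 0.9058

α₁ = 0.906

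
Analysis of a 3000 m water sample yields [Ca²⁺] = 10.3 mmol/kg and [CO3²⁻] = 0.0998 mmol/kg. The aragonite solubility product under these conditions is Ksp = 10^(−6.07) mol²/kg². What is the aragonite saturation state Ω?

Ksp = 10^(−6.07) = 8.511×10^-7
Ω = [Ca²⁺][CO3²⁻]/Ksp = (10.3×10^-3)(0.0998×10^-3) / 8.511×10^-7 = 1.21

Ω = 1.21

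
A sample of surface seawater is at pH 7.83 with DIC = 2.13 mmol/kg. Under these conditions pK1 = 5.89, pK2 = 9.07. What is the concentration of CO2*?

α₀ = 1 / (1 + K1/[H⁺] + K1K2/[H⁺]²) = 1 / (1 + 10^+1.94 + 10^+0.70)
   = 1 / (1 + 87.096 + 5.0119) = 1/93.108 = 0.01074
[CO2*] = α₀ × DIC = 0.01074 × 2.13 = 0.0229 mmol/kg

[CO2*] = 0.0229 mmol/kg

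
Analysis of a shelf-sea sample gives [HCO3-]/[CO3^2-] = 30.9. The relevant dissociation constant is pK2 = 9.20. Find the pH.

From K2 = [H⁺][CO3^2-]/[HCO3-]:  pH = pK2 − log₁₀([HCO3-]/[CO3^2-])
log₁₀(30.9) = +1.490
pH = 9.20 − (+1.490) = 7.71

pH = 7.71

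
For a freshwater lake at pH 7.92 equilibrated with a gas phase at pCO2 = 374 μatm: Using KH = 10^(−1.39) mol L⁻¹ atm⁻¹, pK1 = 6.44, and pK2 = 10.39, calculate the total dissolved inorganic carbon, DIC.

[CO2*] = KH · pCO2 = 10^(−1.39) × 374×10^-6 = 1.524×10^-5 mol/L
α₀ = 1/(1 + K1/[H⁺] + K1K2/[H⁺]²) = 1/(1 + 10^+1.48 + 10^-0.99) = 0.03195
DIC = [CO2*]/α₀ = 1.524×10^-5 / 0.03195 = 0.477 mmol/L

DIC = 0.477 mmol/L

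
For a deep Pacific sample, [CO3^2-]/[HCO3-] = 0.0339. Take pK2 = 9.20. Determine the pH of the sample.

From K2 = [H⁺][CO3^2-]/[HCO3-]:  pH = pK2 + log₁₀([CO3^2-]/[HCO3-])
log₁₀(0.0339) = -1.470
pH = 9.20 + (-1.470) = 7.73

pH = 7.73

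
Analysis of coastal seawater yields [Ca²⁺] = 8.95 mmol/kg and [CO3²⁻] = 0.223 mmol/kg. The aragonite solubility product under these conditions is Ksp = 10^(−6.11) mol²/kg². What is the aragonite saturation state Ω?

Ksp = 10^(−6.11) = 7.762×10^-7
Ω = [Ca²⁺][CO3²⁻]/Ksp = (8.95×10^-3)(0.223×10^-3) / 7.762×10^-7 = 2.57

Ω = 2.57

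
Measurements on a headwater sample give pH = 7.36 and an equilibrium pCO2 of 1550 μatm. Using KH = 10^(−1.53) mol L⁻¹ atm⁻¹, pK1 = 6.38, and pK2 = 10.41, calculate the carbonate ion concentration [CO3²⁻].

[CO3²⁻] = 0.389 μmol/L

[CO2*] = KH · pCO2 = 10^(−1.53) × 1550×10^-6 = 4.574×10^-5 mol/L
α₀ = 1/(1 + K1/[H⁺] + K1K2/[H⁺]²) = 1/(1 + 10^+0.98 + 10^-2.07) = 0.09471
DIC = [CO2*]/α₀ = 4.574×10^-5 / 0.09471 = 0.4830 mmol/L
[CO3²⁻] = α₂·DIC; α₂ = 0.0008061, so [CO3²⁻] = 0.0008061 × 0.4830 = 0.000389 mmol/L = 0.389 μmol/L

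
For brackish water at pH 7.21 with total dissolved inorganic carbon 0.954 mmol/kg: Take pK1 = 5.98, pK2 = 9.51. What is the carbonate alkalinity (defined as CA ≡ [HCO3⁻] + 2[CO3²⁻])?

CA = 0.906 mmol/kg

CA = [HCO3⁻] + 2[CO3²⁻] = (α₁ + 2α₂)·DIC
At pH 7.21: [H⁺]/K1 = 10^-1.23 = 0.058884, K2/[H⁺] = 10^-2.30 = 0.0050119
α₁ = 1/(1 + 0.058884 + 0.0050119) = 1/1.0639 = 0.9399; α₂ = α₁·K2/[H⁺] = 0.004711
α₁ + 2α₂ = 0.9494
CA = 0.9494 × 0.954 = 0.906 mmol/kg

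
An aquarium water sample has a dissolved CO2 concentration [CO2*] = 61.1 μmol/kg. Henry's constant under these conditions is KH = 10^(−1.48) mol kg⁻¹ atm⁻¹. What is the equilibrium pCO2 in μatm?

pCO2 = 1850 μatm

KH = 10^(−1.48) = 3.311×10^-2 mol kg⁻¹ atm⁻¹
pCO2 = [CO2*]/KH = 61.1×10^-6 / 3.311×10^-2 = 1.85×10^-3 atm = 1850 μatm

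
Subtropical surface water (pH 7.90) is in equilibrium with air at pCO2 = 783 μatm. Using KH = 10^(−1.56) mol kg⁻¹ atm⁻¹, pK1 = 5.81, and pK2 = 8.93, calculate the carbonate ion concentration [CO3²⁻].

[CO3²⁻] = 0.248 mmol/kg

[CO2*] = KH · pCO2 = 10^(−1.56) × 783×10^-6 = 2.157×10^-5 mol/kg
α₀ = 1/(1 + K1/[H⁺] + K1K2/[H⁺]²) = 1/(1 + 10^+2.09 + 10^+1.06) = 0.007380
DIC = [CO2*]/α₀ = 2.157×10^-5 / 0.007380 = 2.922 mmol/kg
[CO3²⁻] = α₂·DIC; α₂ = 0.08473, so [CO3²⁻] = 0.08473 × 2.922 = 0.248 mmol/kg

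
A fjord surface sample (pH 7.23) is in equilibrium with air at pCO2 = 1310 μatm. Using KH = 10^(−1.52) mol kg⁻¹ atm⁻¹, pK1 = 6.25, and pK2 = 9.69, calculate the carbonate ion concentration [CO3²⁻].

[CO2*] = KH · pCO2 = 10^(−1.52) × 1310×10^-6 = 3.956×10^-5 mol/kg
α₀ = 1/(1 + K1/[H⁺] + K1K2/[H⁺]²) = 1/(1 + 10^+0.98 + 10^-1.48) = 0.09449
DIC = [CO2*]/α₀ = 3.956×10^-5 / 0.09449 = 0.4187 mmol/kg
[CO3²⁻] = α₂·DIC; α₂ = 0.003129, so [CO3²⁻] = 0.003129 × 0.4187 = 0.00131 mmol/kg = 1.31 μmol/kg

[CO3²⁻] = 1.31 μmol/kg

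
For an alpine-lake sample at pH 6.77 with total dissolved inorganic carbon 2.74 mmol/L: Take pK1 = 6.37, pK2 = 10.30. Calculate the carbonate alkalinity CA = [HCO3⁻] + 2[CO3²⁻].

CA = [HCO3⁻] + 2[CO3²⁻] = (α₁ + 2α₂)·DIC
At pH 6.77: [H⁺]/K1 = 10^-0.40 = 0.39811, K2/[H⁺] = 10^-3.53 = 0.00029512
α₁ = 1/(1 + 0.39811 + 0.00029512) = 1/1.3984 = 0.7151; α₂ = α₁·K2/[H⁺] = 0.0002110
α₁ + 2α₂ = 0.7155
CA = 0.7155 × 2.74 = 1.96 mmol/L

CA = 1.96 mmol/L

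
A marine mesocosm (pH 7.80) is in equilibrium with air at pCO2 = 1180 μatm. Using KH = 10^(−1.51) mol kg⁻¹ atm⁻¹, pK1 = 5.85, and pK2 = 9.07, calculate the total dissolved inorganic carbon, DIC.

[CO2*] = KH · pCO2 = 10^(−1.51) × 1180×10^-6 = 3.647×10^-5 mol/kg
α₀ = 1/(1 + K1/[H⁺] + K1K2/[H⁺]²) = 1/(1 + 10^+1.95 + 10^+0.68) = 0.01054
DIC = [CO2*]/α₀ = 3.647×10^-5 / 0.01054 = 3.46 mmol/kg

DIC = 3.46 mmol/kg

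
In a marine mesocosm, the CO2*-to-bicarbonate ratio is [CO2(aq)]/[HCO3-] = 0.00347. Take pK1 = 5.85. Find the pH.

pH = 8.31

From K1 = [H⁺][HCO3-]/[CO2(aq)]:  pH = pK1 − log₁₀([CO2(aq)]/[HCO3-])
log₁₀(0.00347) = -2.460
pH = 5.85 − (-2.460) = 8.31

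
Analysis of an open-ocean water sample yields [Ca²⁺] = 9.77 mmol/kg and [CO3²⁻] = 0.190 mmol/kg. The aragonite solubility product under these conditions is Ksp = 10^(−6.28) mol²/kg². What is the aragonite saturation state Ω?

Ω = 3.54

Ksp = 10^(−6.28) = 5.248×10^-7
Ω = [Ca²⁺][CO3²⁻]/Ksp = (9.77×10^-3)(0.190×10^-3) / 5.248×10^-7 = 3.54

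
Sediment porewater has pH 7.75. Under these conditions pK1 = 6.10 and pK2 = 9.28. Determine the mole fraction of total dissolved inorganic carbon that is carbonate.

α₂ = 0.0281

α₂ = 1 / (1 + [H⁺]/K2 + [H⁺]²/(K1K2)) = 1 / (1 + 10^+1.53 + 10^-0.12)
   = 1 / (1 + 33.884 + 0.75858) = 1/35.643 = 0.02806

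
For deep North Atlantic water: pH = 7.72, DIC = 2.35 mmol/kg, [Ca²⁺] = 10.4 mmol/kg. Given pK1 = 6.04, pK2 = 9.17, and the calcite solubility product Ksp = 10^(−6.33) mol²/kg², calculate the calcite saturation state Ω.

Ω = 1.76

α₂ = 1 / (1 + [H⁺]/K2 + [H⁺]²/(K1K2)) = 1 / (1 + 10^+1.45 + 10^-0.23)
   = 1 / (1 + 28.184 + 0.58884) = 1/29.773 = 0.03359
[CO3²⁻] = α₂ × DIC = 0.03359 × 2.35 = 0.07893 mmol/kg
Ksp = 10^(−6.33) = 4.677×10^-7
Ω = [Ca²⁺][CO3²⁻]/Ksp = (10.4×10^-3)(7.893×10^-5) / 4.677×10^-7 = 1.76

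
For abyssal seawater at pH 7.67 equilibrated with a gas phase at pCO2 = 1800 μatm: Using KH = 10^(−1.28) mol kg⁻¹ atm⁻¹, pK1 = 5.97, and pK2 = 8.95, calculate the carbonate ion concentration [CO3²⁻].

[CO3²⁻] = 0.248 mmol/kg

[CO2*] = KH · pCO2 = 10^(−1.28) × 1800×10^-6 = 9.447×10^-5 mol/kg
α₀ = 1/(1 + K1/[H⁺] + K1K2/[H⁺]²) = 1/(1 + 10^+1.70 + 10^+0.42) = 0.01861
DIC = [CO2*]/α₀ = 9.447×10^-5 / 0.01861 = 5.077 mmol/kg
[CO3²⁻] = α₂·DIC; α₂ = 0.04894, so [CO3²⁻] = 0.04894 × 5.077 = 0.248 mmol/kg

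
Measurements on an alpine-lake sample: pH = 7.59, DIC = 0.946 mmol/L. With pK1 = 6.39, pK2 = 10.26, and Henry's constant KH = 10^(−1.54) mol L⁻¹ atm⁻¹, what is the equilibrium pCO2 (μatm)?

α₀ = 1 / (1 + K1/[H⁺] + K1K2/[H⁺]²) = 1 / (1 + 10^+1.20 + 10^-1.47)
   = 1 / (1 + 15.849 + 0.033884) = 1/16.883 = 0.05923
[CO2*] = α₀ × DIC = 0.05923 × 0.946 = 0.05603 mmol/L
pCO2 = [CO2*]/KH = 5.603×10^-5 / 2.884×10^-2 = 1940 μatm

pCO2 = 1940 μatm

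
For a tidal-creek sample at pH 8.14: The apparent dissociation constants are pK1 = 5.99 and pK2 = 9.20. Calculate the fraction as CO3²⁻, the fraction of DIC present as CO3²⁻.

α₂ = 1 / (1 + [H⁺]/K2 + [H⁺]²/(K1K2)) = 1 / (1 + 10^+1.06 + 10^-1.09)
   = 1 / (1 + 11.482 + 0.081283) = 1/12.563 = 0.07960

α₂ = 0.0796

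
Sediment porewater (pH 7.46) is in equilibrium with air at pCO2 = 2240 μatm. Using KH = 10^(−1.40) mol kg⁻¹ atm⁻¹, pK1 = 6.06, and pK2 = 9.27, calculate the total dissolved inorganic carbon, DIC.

[CO2*] = KH · pCO2 = 10^(−1.40) × 2240×10^-6 = 8.918×10^-5 mol/kg
α₀ = 1/(1 + K1/[H⁺] + K1K2/[H⁺]²) = 1/(1 + 10^+1.40 + 10^-0.41) = 0.03772
DIC = [CO2*]/α₀ = 8.918×10^-5 / 0.03772 = 2.36 mmol/kg

DIC = 2.36 mmol/kg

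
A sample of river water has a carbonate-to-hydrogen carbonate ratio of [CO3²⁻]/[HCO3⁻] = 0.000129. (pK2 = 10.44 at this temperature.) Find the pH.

From K2 = [H⁺][CO3²⁻]/[HCO3⁻]:  pH = pK2 + log₁₀([CO3²⁻]/[HCO3⁻])
log₁₀(0.000129) = -3.889
pH = 10.44 + (-3.889) = 6.55

pH = 6.55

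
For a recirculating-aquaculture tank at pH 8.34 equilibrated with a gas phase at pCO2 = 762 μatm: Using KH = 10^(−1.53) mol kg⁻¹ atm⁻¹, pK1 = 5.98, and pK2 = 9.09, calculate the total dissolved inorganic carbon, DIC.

DIC = 6.09 mmol/kg

[CO2*] = KH · pCO2 = 10^(−1.53) × 762×10^-6 = 2.249×10^-5 mol/kg
α₀ = 1/(1 + K1/[H⁺] + K1K2/[H⁺]²) = 1/(1 + 10^+2.36 + 10^+1.61) = 0.003692
DIC = [CO2*]/α₀ = 2.249×10^-5 / 0.003692 = 6.09 mmol/kg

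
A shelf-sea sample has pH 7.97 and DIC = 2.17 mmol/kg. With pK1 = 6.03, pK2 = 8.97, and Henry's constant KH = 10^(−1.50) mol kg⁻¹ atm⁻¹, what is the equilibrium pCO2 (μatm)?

α₀ = 1 / (1 + K1/[H⁺] + K1K2/[H⁺]²) = 1 / (1 + 10^+1.94 + 10^+0.94)
   = 1 / (1 + 87.096 + 8.7096) = 1/96.806 = 0.01033
[CO2*] = α₀ × DIC = 0.01033 × 2.17 = 0.02242 mmol/kg
pCO2 = [CO2*]/KH = 2.242×10^-5 / 3.162×10^-2 = 709 μatm

pCO2 = 709 μatm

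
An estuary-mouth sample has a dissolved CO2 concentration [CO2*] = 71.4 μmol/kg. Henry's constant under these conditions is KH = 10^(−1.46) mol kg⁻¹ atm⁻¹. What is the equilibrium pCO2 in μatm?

pCO2 = 2060 μatm

KH = 10^(−1.46) = 3.467×10^-2 mol kg⁻¹ atm⁻¹
pCO2 = [CO2*]/KH = 71.4×10^-6 / 3.467×10^-2 = 2.06×10^-3 atm = 2060 μatm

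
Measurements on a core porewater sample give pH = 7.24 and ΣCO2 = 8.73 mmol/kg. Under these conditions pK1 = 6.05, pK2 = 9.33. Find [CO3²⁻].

[CO3²⁻] = 0.0662 mmol/kg

α₂ = 1 / (1 + [H⁺]/K2 + [H⁺]²/(K1K2)) = 1 / (1 + 10^+2.09 + 10^+0.90)
   = 1 / (1 + 123.03 + 7.9433) = 1/131.97 = 0.007577
[CO3²⁻] = α₂ × DIC = 0.007577 × 8.73 = 0.0662 mmol/kg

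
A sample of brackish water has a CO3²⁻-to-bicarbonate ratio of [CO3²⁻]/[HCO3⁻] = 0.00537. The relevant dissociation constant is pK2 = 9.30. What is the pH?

From K2 = [H⁺][CO3²⁻]/[HCO3⁻]:  pH = pK2 + log₁₀([CO3²⁻]/[HCO3⁻])
log₁₀(0.00537) = -2.270
pH = 9.30 + (-2.270) = 7.03

pH = 7.03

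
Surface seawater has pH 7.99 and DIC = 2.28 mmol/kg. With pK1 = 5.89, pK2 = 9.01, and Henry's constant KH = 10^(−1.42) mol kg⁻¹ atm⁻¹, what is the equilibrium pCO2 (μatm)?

pCO2 = 432 μatm

α₀ = 1 / (1 + K1/[H⁺] + K1K2/[H⁺]²) = 1 / (1 + 10^+2.10 + 10^+1.08)
   = 1 / (1 + 125.89 + 12.023) = 1/138.92 = 0.007199
[CO2*] = α₀ × DIC = 0.007199 × 2.28 = 0.01641 mmol/kg = 16.41 μmol/kg
pCO2 = [CO2*]/KH = 1.641×10^-5 / 3.802×10^-2 = 432 μatm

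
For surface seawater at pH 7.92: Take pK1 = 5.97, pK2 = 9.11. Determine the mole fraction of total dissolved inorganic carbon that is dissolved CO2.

α₀ = 1 / (1 + K1/[H⁺] + K1K2/[H⁺]²) = 1 / (1 + 10^+1.95 + 10^+0.76)
   = 1 / (1 + 89.125 + 5.7544) = 1/95.879 = 0.01043

α₀ = 0.0104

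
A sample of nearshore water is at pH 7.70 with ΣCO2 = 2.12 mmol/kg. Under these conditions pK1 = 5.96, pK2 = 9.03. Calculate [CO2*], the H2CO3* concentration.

[CO2*] = 0.0362 mmol/kg

α₀ = 1 / (1 + K1/[H⁺] + K1K2/[H⁺]²) = 1 / (1 + 10^+1.74 + 10^+0.41)
   = 1 / (1 + 54.954 + 2.5704) = 1/58.524 = 0.01709
[CO2*] = α₀ × DIC = 0.01709 × 2.12 = 0.0362 mmol/kg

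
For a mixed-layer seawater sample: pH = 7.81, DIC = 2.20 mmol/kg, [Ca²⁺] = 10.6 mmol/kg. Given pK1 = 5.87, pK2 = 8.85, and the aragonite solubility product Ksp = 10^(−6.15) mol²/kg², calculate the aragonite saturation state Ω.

Ω = 2.72

α₂ = 1 / (1 + [H⁺]/K2 + [H⁺]²/(K1K2)) = 1 / (1 + 10^+1.04 + 10^-0.90)
   = 1 / (1 + 10.965 + 0.12589) = 1/12.091 = 0.08271
[CO3²⁻] = α₂ × DIC = 0.08271 × 2.20 = 0.1820 mmol/kg
Ksp = 10^(−6.15) = 7.079×10^-7
Ω = [Ca²⁺][CO3²⁻]/Ksp = (10.6×10^-3)(1.820×10^-4) / 7.079×10^-7 = 2.72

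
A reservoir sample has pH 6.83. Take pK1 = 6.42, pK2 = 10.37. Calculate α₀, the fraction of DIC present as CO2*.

α₀ = 0.280

α₀ = 1 / (1 + K1/[H⁺] + K1K2/[H⁺]²) = 1 / (1 + 10^+0.41 + 10^-3.13)
   = 1 / (1 + 2.5704 + 0.00074131) = 1/3.5711 = 0.2800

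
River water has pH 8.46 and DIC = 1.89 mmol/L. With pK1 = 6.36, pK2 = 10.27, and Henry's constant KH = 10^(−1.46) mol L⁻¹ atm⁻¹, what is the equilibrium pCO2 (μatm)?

α₀ = 1 / (1 + K1/[H⁺] + K1K2/[H⁺]²) = 1 / (1 + 10^+2.10 + 10^+0.29)
   = 1 / (1 + 125.89 + 1.9498) = 1/128.84 = 0.007761
[CO2*] = α₀ × DIC = 0.007761 × 1.89 = 0.01467 mmol/L = 14.67 μmol/L
pCO2 = [CO2*]/KH = 1.467×10^-5 / 3.467×10^-2 = 423 μatm

pCO2 = 423 μatm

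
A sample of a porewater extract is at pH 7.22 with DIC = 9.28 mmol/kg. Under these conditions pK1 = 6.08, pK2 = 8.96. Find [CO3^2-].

[CO3²⁻] = 0.155 mmol/kg

α₂ = 1 / (1 + [H⁺]/K2 + [H⁺]²/(K1K2)) = 1 / (1 + 10^+1.74 + 10^+0.60)
   = 1 / (1 + 54.954 + 3.9811) = 1/59.935 = 0.01668
[CO3²⁻] = α₂ × DIC = 0.01668 × 9.28 = 0.155 mmol/kg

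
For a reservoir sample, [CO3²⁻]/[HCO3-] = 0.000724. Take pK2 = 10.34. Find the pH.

From K2 = [H⁺][CO3²⁻]/[HCO3-]:  pH = pK2 + log₁₀([CO3²⁻]/[HCO3-])
log₁₀(0.000724) = -3.140
pH = 10.34 + (-3.140) = 7.20

pH = 7.20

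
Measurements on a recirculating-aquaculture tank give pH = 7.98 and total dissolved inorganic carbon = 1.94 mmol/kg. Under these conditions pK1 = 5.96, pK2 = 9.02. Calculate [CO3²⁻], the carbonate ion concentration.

[CO3²⁻] = 0.161 mmol/kg

α₂ = 1 / (1 + [H⁺]/K2 + [H⁺]²/(K1K2)) = 1 / (1 + 10^+1.04 + 10^-0.98)
   = 1 / (1 + 10.965 + 0.10471) = 1/12.069 = 0.08285
[CO3²⁻] = α₂ × DIC = 0.08285 × 1.94 = 0.161 mmol/kg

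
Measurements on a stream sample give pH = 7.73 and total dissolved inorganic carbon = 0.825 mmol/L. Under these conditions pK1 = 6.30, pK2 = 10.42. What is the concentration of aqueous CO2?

[CO2*] = 0.0295 mmol/L

α₀ = 1 / (1 + K1/[H⁺] + K1K2/[H⁺]²) = 1 / (1 + 10^+1.43 + 10^-1.26)
   = 1 / (1 + 26.915 + 0.054954) = 1/27.970 = 0.03575
[CO2*] = α₀ × DIC = 0.03575 × 0.825 = 0.0295 mmol/L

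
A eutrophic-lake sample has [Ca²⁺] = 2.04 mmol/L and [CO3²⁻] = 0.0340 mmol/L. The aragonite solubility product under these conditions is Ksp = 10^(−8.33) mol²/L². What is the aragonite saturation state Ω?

Ω = 14.8

Ksp = 10^(−8.33) = 4.677×10^-9
Ω = [Ca²⁺][CO3²⁻]/Ksp = (2.04×10^-3)(0.0340×10^-3) / 4.677×10^-9 = 14.8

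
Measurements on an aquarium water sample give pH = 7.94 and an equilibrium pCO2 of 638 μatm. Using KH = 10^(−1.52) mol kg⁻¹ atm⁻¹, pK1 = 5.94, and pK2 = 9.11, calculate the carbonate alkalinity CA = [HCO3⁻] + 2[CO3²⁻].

CA = 2.19 mmol/kg

[CO2*] = KH · pCO2 = 10^(−1.52) × 638×10^-6 = 1.927×10^-5 mol/kg
α₀ = 1/(1 + K1/[H⁺] + K1K2/[H⁺]²) = 1/(1 + 10^+2.00 + 10^+0.83) = 0.009280
DIC = [CO2*]/α₀ = 1.927×10^-5 / 0.009280 = 2.076 mmol/kg
CA = (α₁ + 2α₂)·DIC = (0.9280 + 2×0.06274) × 2.076 = 2.19 mmol/kg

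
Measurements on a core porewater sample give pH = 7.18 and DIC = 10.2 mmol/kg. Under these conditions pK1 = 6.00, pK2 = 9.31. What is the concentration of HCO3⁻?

[HCO3⁻] = 9.50 mmol/kg

α₁ = 1 / (1 + [H⁺]/K1 + K2/[H⁺]) = 1 / (1 + 10^-1.18 + 10^-2.13)
   = 1 / (1 + 0.066069 + 0.0074131) = 1/1.0735 = 0.9315
[HCO3⁻] = α₁ × DIC = 0.9315 × 10.2 = 9.50 mmol/kg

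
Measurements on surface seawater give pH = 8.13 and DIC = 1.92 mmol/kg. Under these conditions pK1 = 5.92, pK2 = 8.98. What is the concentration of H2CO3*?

[CO2*] = 10.3 μmol/kg

α₀ = 1 / (1 + K1/[H⁺] + K1K2/[H⁺]²) = 1 / (1 + 10^+2.21 + 10^+1.36)
   = 1 / (1 + 162.18 + 22.909) = 1/186.09 = 0.005374
[CO2*] = α₀ × DIC = 0.005374 × 1.92 = 0.0103 mmol/kg = 10.3 μmol/kg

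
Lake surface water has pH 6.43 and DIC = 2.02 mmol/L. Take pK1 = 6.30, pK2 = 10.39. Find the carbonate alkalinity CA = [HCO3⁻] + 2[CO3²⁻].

CA = [HCO3⁻] + 2[CO3²⁻] = (α₁ + 2α₂)·DIC
At pH 6.43: [H⁺]/K1 = 10^-0.13 = 0.74131, K2/[H⁺] = 10^-3.96 = 0.00010965
α₁ = 1/(1 + 0.74131 + 0.00010965) = 1/1.7414 = 0.5742; α₂ = α₁·K2/[H⁺] = 6.296×10^-5
α₁ + 2α₂ = 0.5744
CA = 0.5744 × 2.02 = 1.16 mmol/L

CA = 1.16 mmol/L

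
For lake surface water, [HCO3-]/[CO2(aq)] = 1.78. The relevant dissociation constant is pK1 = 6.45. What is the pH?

pH = 6.70

From K1 = [H⁺][HCO3-]/[CO2(aq)]:  pH = pK1 + log₁₀([HCO3-]/[CO2(aq)])
log₁₀(1.78) = +0.250
pH = 6.45 + (+0.250) = 6.70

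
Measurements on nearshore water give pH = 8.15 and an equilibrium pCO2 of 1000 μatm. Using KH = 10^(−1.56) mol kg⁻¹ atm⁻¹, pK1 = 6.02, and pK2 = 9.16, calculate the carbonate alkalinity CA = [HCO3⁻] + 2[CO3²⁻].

[CO2*] = KH · pCO2 = 10^(−1.56) × 1000×10^-6 = 2.754×10^-5 mol/kg
α₀ = 1/(1 + K1/[H⁺] + K1K2/[H⁺]²) = 1/(1 + 10^+2.13 + 10^+1.12) = 0.006708
DIC = [CO2*]/α₀ = 2.754×10^-5 / 0.006708 = 4.106 mmol/kg
CA = (α₁ + 2α₂)·DIC = (0.9049 + 2×0.08843) × 4.106 = 4.44 mmol/kg

CA = 4.44 mmol/kg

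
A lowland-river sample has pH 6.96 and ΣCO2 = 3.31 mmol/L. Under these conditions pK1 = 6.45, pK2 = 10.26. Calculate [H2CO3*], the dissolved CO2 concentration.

α₀ = 1 / (1 + K1/[H⁺] + K1K2/[H⁺]²) = 1 / (1 + 10^+0.51 + 10^-2.79)
   = 1 / (1 + 3.2359 + 0.0016218) = 1/4.2376 = 0.2360
[CO2*] = α₀ × DIC = 0.2360 × 3.31 = 0.781 mmol/L

[CO2*] = 0.781 mmol/L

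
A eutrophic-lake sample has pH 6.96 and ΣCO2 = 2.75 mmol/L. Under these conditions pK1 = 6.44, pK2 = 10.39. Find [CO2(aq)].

α₀ = 1 / (1 + K1/[H⁺] + K1K2/[H⁺]²) = 1 / (1 + 10^+0.52 + 10^-2.91)
   = 1 / (1 + 3.3113 + 0.0012303) = 1/4.3125 = 0.2319
[CO2*] = α₀ × DIC = 0.2319 × 2.75 = 0.638 mmol/L

[CO2*] = 0.638 mmol/L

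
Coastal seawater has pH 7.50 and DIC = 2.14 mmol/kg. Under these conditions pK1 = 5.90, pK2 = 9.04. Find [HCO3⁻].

[HCO3⁻] = 2.03 mmol/kg

α₁ = 1 / (1 + [H⁺]/K1 + K2/[H⁺]) = 1 / (1 + 10^-1.60 + 10^-1.54)
   = 1 / (1 + 0.025119 + 0.028840) = 1/1.0540 = 0.9488
[HCO3⁻] = α₁ × DIC = 0.9488 × 2.14 = 2.03 mmol/kg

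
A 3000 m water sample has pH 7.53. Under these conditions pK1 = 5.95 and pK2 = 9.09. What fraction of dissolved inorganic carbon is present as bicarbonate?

α₁ = 0.949

α₁ = 1 / (1 + [H⁺]/K1 + K2/[H⁺]) = 1 / (1 + 10^-1.58 + 10^-1.56)
   = 1 / (1 + 0.026303 + 0.027542) = 1/1.0538 = 0.9489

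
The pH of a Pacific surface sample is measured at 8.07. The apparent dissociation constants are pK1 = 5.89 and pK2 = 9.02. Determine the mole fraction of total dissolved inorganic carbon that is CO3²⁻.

α₂ = 0.100

α₂ = 1 / (1 + [H⁺]/K2 + [H⁺]²/(K1K2)) = 1 / (1 + 10^+0.95 + 10^-1.23)
   = 1 / (1 + 8.9125 + 0.058884) = 1/9.9714 = 0.1003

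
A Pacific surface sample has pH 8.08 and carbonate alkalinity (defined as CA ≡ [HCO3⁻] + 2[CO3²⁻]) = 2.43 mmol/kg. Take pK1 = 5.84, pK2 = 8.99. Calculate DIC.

DIC = 2.20 mmol/kg

CA = [HCO3⁻] + 2[CO3²⁻] = (α₁ + 2α₂)·DIC
At pH 8.08: [H⁺]/K1 = 10^-2.24 = 0.0057544, K2/[H⁺] = 10^-0.91 = 0.12303
α₁ = 1/(1 + 0.0057544 + 0.12303) = 1/1.1288 = 0.8859; α₂ = α₁·K2/[H⁺] = 0.1090
α₁ + 2α₂ = 1.1039
DIC = CA / (α₁ + 2α₂) = 2.43 / 1.1039 = 2.20 mmol/kg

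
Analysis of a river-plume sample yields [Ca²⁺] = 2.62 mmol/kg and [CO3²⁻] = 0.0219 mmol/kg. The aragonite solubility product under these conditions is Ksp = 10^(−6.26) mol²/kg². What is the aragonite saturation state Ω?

Ω = 0.104

Ksp = 10^(−6.26) = 5.495×10^-7
Ω = [Ca²⁺][CO3²⁻]/Ksp = (2.62×10^-3)(0.0219×10^-3) / 5.495×10^-7 = 0.104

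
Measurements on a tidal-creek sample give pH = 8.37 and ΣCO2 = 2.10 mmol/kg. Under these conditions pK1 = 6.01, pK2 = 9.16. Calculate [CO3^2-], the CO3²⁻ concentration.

α₂ = 1 / (1 + [H⁺]/K2 + [H⁺]²/(K1K2)) = 1 / (1 + 10^+0.79 + 10^-1.57)
   = 1 / (1 + 6.1660 + 0.026915) = 1/7.1929 = 0.1390
[CO3²⁻] = α₂ × DIC = 0.1390 × 2.10 = 0.292 mmol/kg

[CO3²⁻] = 0.292 mmol/kg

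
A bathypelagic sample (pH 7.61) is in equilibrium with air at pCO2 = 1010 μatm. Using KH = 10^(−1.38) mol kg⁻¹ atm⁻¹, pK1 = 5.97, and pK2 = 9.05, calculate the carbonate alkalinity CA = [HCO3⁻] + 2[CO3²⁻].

[CO2*] = KH · pCO2 = 10^(−1.38) × 1010×10^-6 = 4.210×10^-5 mol/kg
α₀ = 1/(1 + K1/[H⁺] + K1K2/[H⁺]²) = 1/(1 + 10^+1.64 + 10^+0.20) = 0.02163
DIC = [CO2*]/α₀ = 4.210×10^-5 / 0.02163 = 1.947 mmol/kg
CA = (α₁ + 2α₂)·DIC = (0.9441 + 2×0.03428) × 1.947 = 1.97 mmol/kg

CA = 1.97 mmol/kg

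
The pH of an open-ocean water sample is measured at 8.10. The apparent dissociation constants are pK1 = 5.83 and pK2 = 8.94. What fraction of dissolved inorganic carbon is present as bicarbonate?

α₁ = 1 / (1 + [H⁺]/K1 + K2/[H⁺]) = 1 / (1 + 10^-2.27 + 10^-0.84)
   = 1 / (1 + 0.0053703 + 0.14454) = 1/1.1499 = 0.8696

α₁ = 0.870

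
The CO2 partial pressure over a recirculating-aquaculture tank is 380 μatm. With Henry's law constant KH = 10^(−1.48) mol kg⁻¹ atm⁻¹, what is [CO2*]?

KH = 10^(−1.48) = 3.311×10^-2 mol kg⁻¹ atm⁻¹
[CO2*] = KH · pCO2 = 3.311×10^-2 × 380×10^-6 atm = 1.26×10^-5 mol/kg

[CO2*] = 12.6 μmol/kg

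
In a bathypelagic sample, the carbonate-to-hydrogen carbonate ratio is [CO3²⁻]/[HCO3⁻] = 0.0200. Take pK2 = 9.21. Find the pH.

pH = 7.51

From K2 = [H⁺][CO3²⁻]/[HCO3⁻]:  pH = pK2 + log₁₀([CO3²⁻]/[HCO3⁻])
log₁₀(0.0200) = -1.699
pH = 9.21 + (-1.699) = 7.51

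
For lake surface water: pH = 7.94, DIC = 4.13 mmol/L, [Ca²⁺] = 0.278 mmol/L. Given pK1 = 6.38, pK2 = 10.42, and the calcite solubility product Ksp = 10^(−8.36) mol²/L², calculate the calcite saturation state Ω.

Ω = 0.845

α₂ = 1 / (1 + [H⁺]/K2 + [H⁺]²/(K1K2)) = 1 / (1 + 10^+2.48 + 10^+0.92)
   = 1 / (1 + 302.00 + 8.3176) = 1/311.31 = 0.003212
[CO3²⁻] = α₂ × DIC = 0.003212 × 4.13 = 0.01327 mmol/L = 13.27 μmol/L
Ksp = 10^(−8.36) = 4.365×10^-9
Ω = [Ca²⁺][CO3²⁻]/Ksp = (0.278×10^-3)(1.327×10^-5) / 4.365×10^-9 = 0.845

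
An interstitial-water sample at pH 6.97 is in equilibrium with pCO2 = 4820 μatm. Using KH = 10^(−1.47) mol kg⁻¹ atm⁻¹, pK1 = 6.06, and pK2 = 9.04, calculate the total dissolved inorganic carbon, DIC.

DIC = 1.50 mmol/kg

[CO2*] = KH · pCO2 = 10^(−1.47) × 4820×10^-6 = 1.633×10^-4 mol/kg
α₀ = 1/(1 + K1/[H⁺] + K1K2/[H⁺]²) = 1/(1 + 10^+0.91 + 10^-1.16) = 0.1087
DIC = [CO2*]/α₀ = 1.633×10^-4 / 0.1087 = 1.50 mmol/kg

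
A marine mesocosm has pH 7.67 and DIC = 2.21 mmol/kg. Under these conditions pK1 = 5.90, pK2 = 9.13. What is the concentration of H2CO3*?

α₀ = 1 / (1 + K1/[H⁺] + K1K2/[H⁺]²) = 1 / (1 + 10^+1.77 + 10^+0.31)
   = 1 / (1 + 58.884 + 2.0417) = 1/61.926 = 0.01615
[CO2*] = α₀ × DIC = 0.01615 × 2.21 = 0.0357 mmol/kg

[CO2*] = 0.0357 mmol/kg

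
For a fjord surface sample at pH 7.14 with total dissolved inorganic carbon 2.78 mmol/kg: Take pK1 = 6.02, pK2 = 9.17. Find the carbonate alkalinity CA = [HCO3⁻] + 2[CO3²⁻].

CA = 2.61 mmol/kg

CA = [HCO3⁻] + 2[CO3²⁻] = (α₁ + 2α₂)·DIC
At pH 7.14: [H⁺]/K1 = 10^-1.12 = 0.075858, K2/[H⁺] = 10^-2.03 = 0.0093325
α₁ = 1/(1 + 0.075858 + 0.0093325) = 1/1.0852 = 0.9215; α₂ = α₁·K2/[H⁺] = 0.008600
α₁ + 2α₂ = 0.9387
CA = 0.9387 × 2.78 = 2.61 mmol/kg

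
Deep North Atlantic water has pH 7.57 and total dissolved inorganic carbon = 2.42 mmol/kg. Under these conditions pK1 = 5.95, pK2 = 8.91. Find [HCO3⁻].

[HCO3⁻] = 2.26 mmol/kg

α₁ = 1 / (1 + [H⁺]/K1 + K2/[H⁺]) = 1 / (1 + 10^-1.62 + 10^-1.34)
   = 1 / (1 + 0.023988 + 0.045709) = 1/1.0697 = 0.9348
[HCO3⁻] = α₁ × DIC = 0.9348 × 2.42 = 2.26 mmol/kg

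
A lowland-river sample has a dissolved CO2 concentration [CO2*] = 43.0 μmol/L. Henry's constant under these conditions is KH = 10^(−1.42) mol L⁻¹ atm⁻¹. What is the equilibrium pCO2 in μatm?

pCO2 = 1130 μatm

KH = 10^(−1.42) = 3.802×10^-2 mol L⁻¹ atm⁻¹
pCO2 = [CO2*]/KH = 43.0×10^-6 / 3.802×10^-2 = 1.13×10^-3 atm = 1130 μatm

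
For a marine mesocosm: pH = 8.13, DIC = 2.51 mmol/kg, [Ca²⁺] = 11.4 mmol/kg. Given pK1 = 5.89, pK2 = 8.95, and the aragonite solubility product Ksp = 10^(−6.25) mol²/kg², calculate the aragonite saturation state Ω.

Ω = 6.66

α₂ = 1 / (1 + [H⁺]/K2 + [H⁺]²/(K1K2)) = 1 / (1 + 10^+0.82 + 10^-1.42)
   = 1 / (1 + 6.6069 + 0.038019) = 1/7.6450 = 0.1308
[CO3²⁻] = α₂ × DIC = 0.1308 × 2.51 = 0.3283 mmol/kg
Ksp = 10^(−6.25) = 5.623×10^-7
Ω = [Ca²⁺][CO3²⁻]/Ksp = (11.4×10^-3)(3.283×10^-4) / 5.623×10^-7 = 6.66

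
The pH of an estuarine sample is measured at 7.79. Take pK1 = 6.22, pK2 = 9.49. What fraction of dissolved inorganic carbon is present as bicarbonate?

α₁ = 1 / (1 + [H⁺]/K1 + K2/[H⁺]) = 1 / (1 + 10^-1.57 + 10^-1.70)
   = 1 / (1 + 0.026915 + 0.019953) = 1/1.0469 = 0.9552

α₁ = 0.955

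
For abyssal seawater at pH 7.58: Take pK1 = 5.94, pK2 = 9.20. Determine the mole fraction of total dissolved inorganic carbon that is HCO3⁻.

α₁ = 1 / (1 + [H⁺]/K1 + K2/[H⁺]) = 1 / (1 + 10^-1.64 + 10^-1.62)
   = 1 / (1 + 0.022909 + 0.023988) = 1/1.0469 = 0.9552

α₁ = 0.955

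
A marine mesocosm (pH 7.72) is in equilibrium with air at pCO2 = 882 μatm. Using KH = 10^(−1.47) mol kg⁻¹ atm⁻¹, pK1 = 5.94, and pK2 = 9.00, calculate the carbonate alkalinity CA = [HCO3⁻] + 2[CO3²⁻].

CA = 1.99 mmol/kg

[CO2*] = KH · pCO2 = 10^(−1.47) × 882×10^-6 = 2.989×10^-5 mol/kg
α₀ = 1/(1 + K1/[H⁺] + K1K2/[H⁺]²) = 1/(1 + 10^+1.78 + 10^+0.50) = 0.01552
DIC = [CO2*]/α₀ = 2.989×10^-5 / 0.01552 = 1.925 mmol/kg
CA = (α₁ + 2α₂)·DIC = (0.9354 + 2×0.04909) × 1.925 = 1.99 mmol/kg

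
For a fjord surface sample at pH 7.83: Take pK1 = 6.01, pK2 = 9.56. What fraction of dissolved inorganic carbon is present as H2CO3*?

α₀ = 0.0146

α₀ = 1 / (1 + K1/[H⁺] + K1K2/[H⁺]²) = 1 / (1 + 10^+1.82 + 10^+0.09)
   = 1 / (1 + 66.069 + 1.2303) = 1/68.300 = 0.01464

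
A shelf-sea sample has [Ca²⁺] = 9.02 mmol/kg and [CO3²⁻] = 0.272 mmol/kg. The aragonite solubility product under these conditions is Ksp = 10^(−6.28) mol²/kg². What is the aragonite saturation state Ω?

Ω = 4.67

Ksp = 10^(−6.28) = 5.248×10^-7
Ω = [Ca²⁺][CO3²⁻]/Ksp = (9.02×10^-3)(0.272×10^-3) / 5.248×10^-7 = 4.67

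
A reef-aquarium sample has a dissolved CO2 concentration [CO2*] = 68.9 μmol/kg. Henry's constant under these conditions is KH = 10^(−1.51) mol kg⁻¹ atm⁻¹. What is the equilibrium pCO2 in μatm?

KH = 10^(−1.51) = 3.090×10^-2 mol kg⁻¹ atm⁻¹
pCO2 = [CO2*]/KH = 68.9×10^-6 / 3.090×10^-2 = 2.23×10^-3 atm = 2230 μatm

pCO2 = 2230 μatm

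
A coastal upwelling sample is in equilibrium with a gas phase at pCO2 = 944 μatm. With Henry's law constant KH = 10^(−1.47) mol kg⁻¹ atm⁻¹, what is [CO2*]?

[CO2*] = 32.0 μmol/kg

KH = 10^(−1.47) = 3.388×10^-2 mol kg⁻¹ atm⁻¹
[CO2*] = KH · pCO2 = 3.388×10^-2 × 944×10^-6 atm = 3.20×10^-5 mol/kg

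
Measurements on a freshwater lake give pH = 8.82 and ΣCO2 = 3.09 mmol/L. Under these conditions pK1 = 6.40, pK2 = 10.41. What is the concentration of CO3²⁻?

α₂ = 1 / (1 + [H⁺]/K2 + [H⁺]²/(K1K2)) = 1 / (1 + 10^+1.59 + 10^-0.83)
   = 1 / (1 + 38.905 + 0.14791) = 1/40.052 = 0.02497
[CO3²⁻] = α₂ × DIC = 0.02497 × 3.09 = 0.0771 mmol/L

[CO3²⁻] = 0.0771 mmol/L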